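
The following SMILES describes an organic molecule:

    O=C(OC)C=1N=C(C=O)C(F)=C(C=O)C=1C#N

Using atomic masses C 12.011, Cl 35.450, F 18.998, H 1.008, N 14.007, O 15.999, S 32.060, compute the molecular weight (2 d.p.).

236.16 g/mol

First, the molecular formula is C10H5FN2O4 (counting implicit H from valence).
  C: 10 × 12.011 = 120.110
  F: 1 × 18.998 = 18.998
  H: 5 × 1.008 = 5.040
  N: 2 × 14.007 = 28.014
  O: 4 × 15.999 = 63.996
Sum: 10×12.011 + 1×18.998 + 5×1.008 + 2×14.007 + 4×15.999 = 236.158 → 236.16 g/mol.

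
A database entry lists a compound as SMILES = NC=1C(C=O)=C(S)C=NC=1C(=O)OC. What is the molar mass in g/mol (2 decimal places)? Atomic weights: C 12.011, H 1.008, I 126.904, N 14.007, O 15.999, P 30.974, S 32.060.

First, the molecular formula is C8H8N2O3S (counting implicit H from valence).
  C: 8 × 12.011 = 96.088
  H: 8 × 1.008 = 8.064
  N: 2 × 14.007 = 28.014
  O: 3 × 15.999 = 47.997
  S: 1 × 32.060 = 32.060
Sum: 8×12.011 + 8×1.008 + 2×14.007 + 3×15.999 + 1×32.060 = 212.223 → 212.22 g/mol.

212.22 g/mol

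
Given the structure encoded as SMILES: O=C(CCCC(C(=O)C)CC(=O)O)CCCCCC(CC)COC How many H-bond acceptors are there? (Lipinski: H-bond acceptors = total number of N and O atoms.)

5

N atoms: 0; O atoms: 5.
Lipinski HBA = 0 + 5 = 5.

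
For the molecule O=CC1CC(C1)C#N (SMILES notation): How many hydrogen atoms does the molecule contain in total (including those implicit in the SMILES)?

Walk through each heavy atom and fill implicit hydrogens from standard valence (C 4, N 3, O 2, S 2, halogen 1):
  atom 1: O, bond orders sum to 2 (valence 2) → 0 H
  atom 2: C, bond orders sum to 3 (valence 4) → 1 H
  atom 3: C, bond orders sum to 3 (valence 4) → 1 H
  atom 4: C, bond orders sum to 2 (valence 4) → 2 H
  atom 5: C, bond orders sum to 3 (valence 4) → 1 H
  atom 6: C, bond orders sum to 2 (valence 4) → 2 H
  atom 7: C, bond orders sum to 4 (valence 4) → 0 H
  atom 8: N, bond orders sum to 3 (valence 3) → 0 H
Total hydrogens: 7.

7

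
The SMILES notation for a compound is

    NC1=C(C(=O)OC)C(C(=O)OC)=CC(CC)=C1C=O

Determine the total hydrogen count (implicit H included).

Walk through each heavy atom and fill implicit hydrogens from standard valence (C 4, N 3, O 2, S 2, halogen 1):
  atom 1: N, bond orders sum to 1 (valence 3) → 2 H
  atom 2: C, bond orders sum to 4 (valence 4) → 0 H
  atom 3: C, bond orders sum to 4 (valence 4) → 0 H
  atom 4: C, bond orders sum to 4 (valence 4) → 0 H
  atom 5: O, bond orders sum to 2 (valence 2) → 0 H
  atom 6: O, bond orders sum to 2 (valence 2) → 0 H
  atom 7: C, bond orders sum to 1 (valence 4) → 3 H
  atom 8: C, bond orders sum to 4 (valence 4) → 0 H
  atom 9: C, bond orders sum to 4 (valence 4) → 0 H
  atom 10: O, bond orders sum to 2 (valence 2) → 0 H
  atom 11: O, bond orders sum to 2 (valence 2) → 0 H
  atom 12: C, bond orders sum to 1 (valence 4) → 3 H
  atom 13: C, bond orders sum to 3 (valence 4) → 1 H
  atom 14: C, bond orders sum to 4 (valence 4) → 0 H
  atom 15: C, bond orders sum to 2 (valence 4) → 2 H
  atom 16: C, bond orders sum to 1 (valence 4) → 3 H
  atom 17: C, bond orders sum to 4 (valence 4) → 0 H
  atom 18: C, bond orders sum to 3 (valence 4) → 1 H
  atom 19: O, bond orders sum to 2 (valence 2) → 0 H
Total hydrogens: 15.

15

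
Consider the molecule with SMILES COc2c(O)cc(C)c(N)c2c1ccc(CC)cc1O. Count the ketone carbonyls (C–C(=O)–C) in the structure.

0

Scan the SMILES for the ketone motif — none present.
Groups that are present: 1 ether, 2 hydroxyl, 1 primary amine.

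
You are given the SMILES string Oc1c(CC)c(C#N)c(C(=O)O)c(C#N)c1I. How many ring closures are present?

In SMILES, each pair of matching ring-closure digits denotes one ring-closing bond; the number of such bonds equals the number of independent rings.
Ring-closure bonds here: 1.

1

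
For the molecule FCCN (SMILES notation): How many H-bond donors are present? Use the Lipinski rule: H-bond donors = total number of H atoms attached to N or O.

Donors: find every N or O and count the H atoms it carries.
  atom 4 (N): bond orders sum to 1 → 2 H
Lipinski HBD = 2.

2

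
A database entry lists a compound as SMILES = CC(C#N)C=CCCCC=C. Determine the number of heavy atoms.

Every atom symbol written in the SMILES (organic subset) is one heavy atom; implicit H are not written.
Heavy atoms by element → C:10, N:1.
Total: 11.

11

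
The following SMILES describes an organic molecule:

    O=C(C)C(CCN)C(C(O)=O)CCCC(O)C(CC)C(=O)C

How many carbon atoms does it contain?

Count every carbon token in the SMILES (each C, including those in ring-closure positions and inside branches).
Carbon count: 16.

16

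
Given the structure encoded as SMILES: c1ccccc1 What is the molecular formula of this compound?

Walk through each heavy atom and fill implicit hydrogens from standard valence (C 4, N 3, O 2, S 2, halogen 1); for lowercase aromatic atoms, an aromatic c carries 1 H when it has two neighbours and 0 H with three, and aromatic n carries 0 H:
  atom 1: aromatic c, 2 neighbours → 1 H
  atom 2: aromatic c, 2 neighbours → 1 H
  atom 3: aromatic c, 2 neighbours → 1 H
  atom 4: aromatic c, 2 neighbours → 1 H
  atom 5: aromatic c, 2 neighbours → 1 H
  atom 6: aromatic c, 2 neighbours → 1 H
Totals → C:6, H:6.

C6H6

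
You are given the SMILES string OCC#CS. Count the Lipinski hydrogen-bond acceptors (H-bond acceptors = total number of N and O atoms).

N atoms: 0; O atoms: 1.
Lipinski HBA = 0 + 1 = 1.

1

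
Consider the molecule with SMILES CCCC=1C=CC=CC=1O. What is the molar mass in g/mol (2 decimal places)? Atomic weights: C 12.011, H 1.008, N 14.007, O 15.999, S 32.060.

First, the molecular formula is C9H12O (counting implicit H from valence).
  C: 9 × 12.011 = 108.099
  H: 12 × 1.008 = 12.096
  O: 1 × 15.999 = 15.999
Sum: 9×12.011 + 12×1.008 + 1×15.999 = 136.194 → 136.19 g/mol.

136.19 g/mol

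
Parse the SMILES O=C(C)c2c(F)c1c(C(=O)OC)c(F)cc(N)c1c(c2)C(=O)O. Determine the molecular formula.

C15H11F2NO5

Walk through each heavy atom and fill implicit hydrogens from standard valence (C 4, N 3, O 2, S 2, halogen 1); for lowercase aromatic atoms, an aromatic c carries 1 H when it has two neighbours and 0 H with three, and aromatic n carries 0 H:
  atom 1: O, bond orders sum to 2 (valence 2) → 0 H
  atom 2: C, bond orders sum to 4 (valence 4) → 0 H
  atom 3: C, bond orders sum to 1 (valence 4) → 3 H
  atom 4: aromatic c, 3 neighbours → 0 H
  atom 5: aromatic c, 3 neighbours → 0 H
  atom 6: F (halogen, monovalent) → 0 H
  atom 7: aromatic c, 3 neighbours → 0 H
  atom 8: aromatic c, 3 neighbours → 0 H
  atom 9: C, bond orders sum to 4 (valence 4) → 0 H
  atom 10: O, bond orders sum to 2 (valence 2) → 0 H
  atom 11: O, bond orders sum to 2 (valence 2) → 0 H
  atom 12: C, bond orders sum to 1 (valence 4) → 3 H
  atom 13: aromatic c, 3 neighbours → 0 H
  atom 14: F (halogen, monovalent) → 0 H
  atom 15: aromatic c, 2 neighbours → 1 H
  atom 16: aromatic c, 3 neighbours → 0 H
  atom 17: N, bond orders sum to 1 (valence 3) → 2 H
  atom 18: aromatic c, 3 neighbours → 0 H
  atom 19: aromatic c, 3 neighbours → 0 H
  atom 20: aromatic c, 2 neighbours → 1 H
  atom 21: C, bond orders sum to 4 (valence 4) → 0 H
  atom 22: O, bond orders sum to 2 (valence 2) → 0 H
  atom 23: O, bond orders sum to 1 (valence 2) → 1 H
Totals → C:15, H:11, F:2, N:1, O:5.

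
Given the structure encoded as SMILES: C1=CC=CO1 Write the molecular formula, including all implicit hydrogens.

Walk through each heavy atom and fill implicit hydrogens from standard valence (C 4, N 3, O 2, S 2, halogen 1):
  atom 1: C, bond orders sum to 3 (valence 4) → 1 H
  atom 2: C, bond orders sum to 3 (valence 4) → 1 H
  atom 3: C, bond orders sum to 3 (valence 4) → 1 H
  atom 4: C, bond orders sum to 3 (valence 4) → 1 H
  atom 5: O, bond orders sum to 2 (valence 2) → 0 H
Totals → C:4, H:4, O:1.

C4H4O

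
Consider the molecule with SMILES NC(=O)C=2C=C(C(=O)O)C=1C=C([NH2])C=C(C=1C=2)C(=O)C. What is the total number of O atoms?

Scan the SMILES for O atoms (remember two-letter symbols like Cl and Br are single atoms).
Oxygen count: 4.

4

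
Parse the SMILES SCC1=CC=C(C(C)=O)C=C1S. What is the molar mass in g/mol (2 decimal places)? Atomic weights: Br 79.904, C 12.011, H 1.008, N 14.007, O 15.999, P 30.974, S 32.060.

First, the molecular formula is C9H10OS2 (counting implicit H from valence).
  C: 9 × 12.011 = 108.099
  H: 10 × 1.008 = 10.080
  O: 1 × 15.999 = 15.999
  S: 2 × 32.060 = 64.120
Sum: 9×12.011 + 10×1.008 + 1×15.999 + 2×32.060 = 198.298 → 198.30 g/mol.

198.30 g/mol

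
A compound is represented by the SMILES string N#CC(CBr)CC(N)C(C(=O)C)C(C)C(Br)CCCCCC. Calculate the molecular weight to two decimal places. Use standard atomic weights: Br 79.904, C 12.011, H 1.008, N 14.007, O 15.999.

First, the molecular formula is C17H30Br2N2O (counting implicit H from valence).
  Br: 2 × 79.904 = 159.808
  C: 17 × 12.011 = 204.187
  H: 30 × 1.008 = 30.240
  N: 2 × 14.007 = 28.014
  O: 1 × 15.999 = 15.999
Sum: 2×79.904 + 17×12.011 + 30×1.008 + 2×14.007 + 1×15.999 = 438.248 → 438.25 g/mol.

438.25 g/mol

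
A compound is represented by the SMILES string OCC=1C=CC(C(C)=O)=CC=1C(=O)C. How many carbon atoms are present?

Count every carbon token in the SMILES (each C, including those in ring-closure positions and inside branches).
Carbon count: 11.

11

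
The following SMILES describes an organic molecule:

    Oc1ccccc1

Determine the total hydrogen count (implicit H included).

Walk through each heavy atom and fill implicit hydrogens from standard valence (C 4, N 3, O 2, S 2, halogen 1); for lowercase aromatic atoms, an aromatic c carries 1 H when it has two neighbours and 0 H with three, and aromatic n carries 0 H:
  atom 1: O, bond orders sum to 1 (valence 2) → 1 H
  atom 2: aromatic c, 3 neighbours → 0 H
  atom 3: aromatic c, 2 neighbours → 1 H
  atom 4: aromatic c, 2 neighbours → 1 H
  atom 5: aromatic c, 2 neighbours → 1 H
  atom 6: aromatic c, 2 neighbours → 1 H
  atom 7: aromatic c, 2 neighbours → 1 H
Total hydrogens: 6.

6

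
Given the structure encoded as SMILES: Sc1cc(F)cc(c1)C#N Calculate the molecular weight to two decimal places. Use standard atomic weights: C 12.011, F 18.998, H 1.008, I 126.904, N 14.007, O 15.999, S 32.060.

153.17 g/mol

First, the molecular formula is C7H4FNS (counting implicit H from valence).
  C: 7 × 12.011 = 84.077
  F: 1 × 18.998 = 18.998
  H: 4 × 1.008 = 4.032
  N: 1 × 14.007 = 14.007
  S: 1 × 32.060 = 32.060
Sum: 7×12.011 + 1×18.998 + 4×1.008 + 1×14.007 + 1×32.060 = 153.174 → 153.17 g/mol.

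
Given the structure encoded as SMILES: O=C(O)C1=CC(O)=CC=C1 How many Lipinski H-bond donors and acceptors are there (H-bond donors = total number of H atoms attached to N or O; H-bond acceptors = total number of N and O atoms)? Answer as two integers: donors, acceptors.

Donors: find every N or O and count the H atoms it carries.
  atom 1 (O): bond orders sum to 2 → 0 H
  atom 3 (O): bond orders sum to 1 → 1 H
  atom 7 (O): bond orders sum to 1 → 1 H
Lipinski HBD = 2.
Acceptors: N atoms = 0, O atoms = 3 → HBA = 3.

2, 3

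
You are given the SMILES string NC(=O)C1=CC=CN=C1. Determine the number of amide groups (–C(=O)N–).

The amide motif appears at heavy-atom position 2 in the SMILES.
Amide count: 1.

1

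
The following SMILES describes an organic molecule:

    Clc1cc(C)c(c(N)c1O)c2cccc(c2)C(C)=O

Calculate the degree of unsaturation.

Molecular formula: C15H14ClNO2.
DoU = (2C + 2 + N − H − X) / 2, where X is the halogen count and O/S are ignored.
    = (2·15 + 2 + 1 − 14 − 1) / 2 = 18 / 2 = 9.

9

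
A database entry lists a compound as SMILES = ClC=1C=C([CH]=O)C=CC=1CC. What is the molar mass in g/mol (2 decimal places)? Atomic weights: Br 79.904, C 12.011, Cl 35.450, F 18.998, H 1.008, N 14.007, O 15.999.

168.62 g/mol

First, the molecular formula is C9H9ClO (counting implicit H from valence).
  C: 9 × 12.011 = 108.099
  Cl: 1 × 35.450 = 35.450
  H: 9 × 1.008 = 9.072
  O: 1 × 15.999 = 15.999
Sum: 9×12.011 + 1×35.450 + 9×1.008 + 1×15.999 = 168.620 → 168.62 g/mol.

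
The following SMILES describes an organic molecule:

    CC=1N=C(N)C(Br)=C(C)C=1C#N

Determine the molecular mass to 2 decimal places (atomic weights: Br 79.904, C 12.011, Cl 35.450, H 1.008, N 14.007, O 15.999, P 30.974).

First, the molecular formula is C8H8BrN3 (counting implicit H from valence).
  Br: 1 × 79.904 = 79.904
  C: 8 × 12.011 = 96.088
  H: 8 × 1.008 = 8.064
  N: 3 × 14.007 = 42.021
Sum: 1×79.904 + 8×12.011 + 8×1.008 + 3×14.007 = 226.077 → 226.08 g/mol.

226.08 g/mol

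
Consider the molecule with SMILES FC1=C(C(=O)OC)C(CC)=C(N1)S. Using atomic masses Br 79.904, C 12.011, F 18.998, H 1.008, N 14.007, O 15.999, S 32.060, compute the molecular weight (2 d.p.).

First, the molecular formula is C8H10FNO2S (counting implicit H from valence).
  C: 8 × 12.011 = 96.088
  F: 1 × 18.998 = 18.998
  H: 10 × 1.008 = 10.080
  N: 1 × 14.007 = 14.007
  O: 2 × 15.999 = 31.998
  S: 1 × 32.060 = 32.060
Sum: 8×12.011 + 1×18.998 + 10×1.008 + 1×14.007 + 2×15.999 + 1×32.060 = 203.231 → 203.23 g/mol.

203.23 g/mol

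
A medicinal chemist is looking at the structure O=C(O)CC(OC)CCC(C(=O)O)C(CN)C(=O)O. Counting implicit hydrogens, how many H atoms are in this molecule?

Walk through each heavy atom and fill implicit hydrogens from standard valence (C 4, N 3, O 2, S 2, halogen 1):
  atom 1: O, bond orders sum to 2 (valence 2) → 0 H
  atom 2: C, bond orders sum to 4 (valence 4) → 0 H
  atom 3: O, bond orders sum to 1 (valence 2) → 1 H
  atom 4: C, bond orders sum to 2 (valence 4) → 2 H
  atom 5: C, bond orders sum to 3 (valence 4) → 1 H
  atom 6: O, bond orders sum to 2 (valence 2) → 0 H
  atom 7: C, bond orders sum to 1 (valence 4) → 3 H
  atom 8: C, bond orders sum to 2 (valence 4) → 2 H
  atom 9: C, bond orders sum to 2 (valence 4) → 2 H
  atom 10: C, bond orders sum to 3 (valence 4) → 1 H
  atom 11: C, bond orders sum to 4 (valence 4) → 0 H
  atom 12: O, bond orders sum to 2 (valence 2) → 0 H
  atom 13: O, bond orders sum to 1 (valence 2) → 1 H
  atom 14: C, bond orders sum to 3 (valence 4) → 1 H
  atom 15: C, bond orders sum to 2 (valence 4) → 2 H
  atom 16: N, bond orders sum to 1 (valence 3) → 2 H
  atom 17: C, bond orders sum to 4 (valence 4) → 0 H
  atom 18: O, bond orders sum to 2 (valence 2) → 0 H
  atom 19: O, bond orders sum to 1 (valence 2) → 1 H
Total hydrogens: 19.

19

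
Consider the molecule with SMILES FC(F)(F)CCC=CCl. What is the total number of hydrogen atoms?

6

Walk through each heavy atom and fill implicit hydrogens from standard valence (C 4, N 3, O 2, S 2, halogen 1):
  atom 1: F (halogen, monovalent) → 0 H
  atom 2: C, bond orders sum to 4 (valence 4) → 0 H
  atom 3: F (halogen, monovalent) → 0 H
  atom 4: F (halogen, monovalent) → 0 H
  atom 5: C, bond orders sum to 2 (valence 4) → 2 H
  atom 6: C, bond orders sum to 2 (valence 4) → 2 H
  atom 7: C, bond orders sum to 3 (valence 4) → 1 H
  atom 8: C, bond orders sum to 3 (valence 4) → 1 H
  atom 9: Cl (halogen, monovalent) → 0 H
Total hydrogens: 6.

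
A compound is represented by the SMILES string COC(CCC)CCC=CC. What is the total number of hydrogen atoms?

20

Walk through each heavy atom and fill implicit hydrogens from standard valence (C 4, N 3, O 2, S 2, halogen 1):
  atom 1: C, bond orders sum to 1 (valence 4) → 3 H
  atom 2: O, bond orders sum to 2 (valence 2) → 0 H
  atom 3: C, bond orders sum to 3 (valence 4) → 1 H
  atom 4: C, bond orders sum to 2 (valence 4) → 2 H
  atom 5: C, bond orders sum to 2 (valence 4) → 2 H
  atom 6: C, bond orders sum to 1 (valence 4) → 3 H
  atom 7: C, bond orders sum to 2 (valence 4) → 2 H
  atom 8: C, bond orders sum to 2 (valence 4) → 2 H
  atom 9: C, bond orders sum to 3 (valence 4) → 1 H
  atom 10: C, bond orders sum to 3 (valence 4) → 1 H
  atom 11: C, bond orders sum to 1 (valence 4) → 3 H
Total hydrogens: 20.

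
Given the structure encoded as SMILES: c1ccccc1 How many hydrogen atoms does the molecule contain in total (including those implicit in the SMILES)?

Walk through each heavy atom and fill implicit hydrogens from standard valence (C 4, N 3, O 2, S 2, halogen 1); for lowercase aromatic atoms, an aromatic c carries 1 H when it has two neighbours and 0 H with three, and aromatic n carries 0 H:
  atom 1: aromatic c, 2 neighbours → 1 H
  atom 2: aromatic c, 2 neighbours → 1 H
  atom 3: aromatic c, 2 neighbours → 1 H
  atom 4: aromatic c, 2 neighbours → 1 H
  atom 5: aromatic c, 2 neighbours → 1 H
  atom 6: aromatic c, 2 neighbours → 1 H
Total hydrogens: 6.

6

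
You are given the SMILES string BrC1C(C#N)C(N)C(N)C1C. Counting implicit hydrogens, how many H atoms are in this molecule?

12

Walk through each heavy atom and fill implicit hydrogens from standard valence (C 4, N 3, O 2, S 2, halogen 1):
  atom 1: Br (halogen, monovalent) → 0 H
  atom 2: C, bond orders sum to 3 (valence 4) → 1 H
  atom 3: C, bond orders sum to 3 (valence 4) → 1 H
  atom 4: C, bond orders sum to 4 (valence 4) → 0 H
  atom 5: N, bond orders sum to 3 (valence 3) → 0 H
  atom 6: C, bond orders sum to 3 (valence 4) → 1 H
  atom 7: N, bond orders sum to 1 (valence 3) → 2 H
  atom 8: C, bond orders sum to 3 (valence 4) → 1 H
  atom 9: N, bond orders sum to 1 (valence 3) → 2 H
  atom 10: C, bond orders sum to 3 (valence 4) → 1 H
  atom 11: C, bond orders sum to 1 (valence 4) → 3 H
Total hydrogens: 12.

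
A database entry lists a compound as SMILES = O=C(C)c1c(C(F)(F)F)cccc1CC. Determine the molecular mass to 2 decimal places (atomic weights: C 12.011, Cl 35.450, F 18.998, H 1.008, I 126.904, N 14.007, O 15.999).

First, the molecular formula is C11H11F3O (counting implicit H from valence).
  C: 11 × 12.011 = 132.121
  F: 3 × 18.998 = 56.994
  H: 11 × 1.008 = 11.088
  O: 1 × 15.999 = 15.999
Sum: 11×12.011 + 3×18.998 + 11×1.008 + 1×15.999 = 216.202 → 216.20 g/mol.

216.20 g/mol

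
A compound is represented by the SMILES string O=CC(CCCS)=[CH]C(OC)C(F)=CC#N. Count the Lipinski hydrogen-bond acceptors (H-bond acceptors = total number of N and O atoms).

3

N atoms: 1; O atoms: 2.
Lipinski HBA = 1 + 2 = 3.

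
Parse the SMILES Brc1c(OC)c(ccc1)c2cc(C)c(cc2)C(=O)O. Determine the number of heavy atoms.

19

Every atom symbol written in the SMILES (organic subset) is one heavy atom; implicit H are not written.
Heavy atoms by element → Br:1, C:15, O:3.
Total: 19.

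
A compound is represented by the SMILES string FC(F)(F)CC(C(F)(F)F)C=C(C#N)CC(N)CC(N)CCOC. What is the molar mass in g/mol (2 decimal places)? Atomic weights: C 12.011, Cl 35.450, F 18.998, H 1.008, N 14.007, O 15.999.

361.33 g/mol

First, the molecular formula is C14H21F6N3O (counting implicit H from valence).
  C: 14 × 12.011 = 168.154
  F: 6 × 18.998 = 113.988
  H: 21 × 1.008 = 21.168
  N: 3 × 14.007 = 42.021
  O: 1 × 15.999 = 15.999
Sum: 14×12.011 + 6×18.998 + 21×1.008 + 3×14.007 + 1×15.999 = 361.330 → 361.33 g/mol.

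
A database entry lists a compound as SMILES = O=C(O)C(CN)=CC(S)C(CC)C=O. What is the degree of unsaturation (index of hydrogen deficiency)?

3

Degree of unsaturation = (number of rings) + (number of π bonds).
Ring closures in the SMILES: 0.
π bonds: 3 double bonds (each 1 DoU) → 3 DoU from unsaturation.
Total DoU = 0 + 3 = 3.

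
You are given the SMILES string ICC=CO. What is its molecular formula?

C3H5IO

Walk through each heavy atom and fill implicit hydrogens from standard valence (C 4, N 3, O 2, S 2, halogen 1):
  atom 1: I (halogen, monovalent) → 0 H
  atom 2: C, bond orders sum to 2 (valence 4) → 2 H
  atom 3: C, bond orders sum to 3 (valence 4) → 1 H
  atom 4: C, bond orders sum to 3 (valence 4) → 1 H
  atom 5: O, bond orders sum to 1 (valence 2) → 1 H
Totals → C:3, H:5, I:1, O:1.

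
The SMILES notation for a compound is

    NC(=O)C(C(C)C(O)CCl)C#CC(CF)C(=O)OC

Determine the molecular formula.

C12H17ClFNO4

Walk through each heavy atom and fill implicit hydrogens from standard valence (C 4, N 3, O 2, S 2, halogen 1):
  atom 1: N, bond orders sum to 1 (valence 3) → 2 H
  atom 2: C, bond orders sum to 4 (valence 4) → 0 H
  atom 3: O, bond orders sum to 2 (valence 2) → 0 H
  atom 4: C, bond orders sum to 3 (valence 4) → 1 H
  atom 5: C, bond orders sum to 3 (valence 4) → 1 H
  atom 6: C, bond orders sum to 1 (valence 4) → 3 H
  atom 7: C, bond orders sum to 3 (valence 4) → 1 H
  atom 8: O, bond orders sum to 1 (valence 2) → 1 H
  atom 9: C, bond orders sum to 2 (valence 4) → 2 H
  atom 10: Cl (halogen, monovalent) → 0 H
  atom 11: C, bond orders sum to 4 (valence 4) → 0 H
  atom 12: C, bond orders sum to 4 (valence 4) → 0 H
  atom 13: C, bond orders sum to 3 (valence 4) → 1 H
  atom 14: C, bond orders sum to 2 (valence 4) → 2 H
  atom 15: F (halogen, monovalent) → 0 H
  atom 16: C, bond orders sum to 4 (valence 4) → 0 H
  atom 17: O, bond orders sum to 2 (valence 2) → 0 H
  atom 18: O, bond orders sum to 2 (valence 2) → 0 H
  atom 19: C, bond orders sum to 1 (valence 4) → 3 H
Totals → C:12, H:17, Cl:1, F:1, N:1, O:4.
In Hill order: C12H17ClFNO4.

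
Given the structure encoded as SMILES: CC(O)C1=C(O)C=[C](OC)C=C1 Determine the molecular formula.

C9H12O3

Walk through each heavy atom and fill implicit hydrogens from standard valence (C 4, N 3, O 2, S 2, halogen 1):
  atom 1: C, bond orders sum to 1 (valence 4) → 3 H
  atom 2: C, bond orders sum to 3 (valence 4) → 1 H
  atom 3: O, bond orders sum to 1 (valence 2) → 1 H
  atom 4: C, bond orders sum to 4 (valence 4) → 0 H
  atom 5: C, bond orders sum to 4 (valence 4) → 0 H
  atom 6: O, bond orders sum to 1 (valence 2) → 1 H
  atom 7: C, bond orders sum to 3 (valence 4) → 1 H
  atom 8: C with explicit H count 0
  atom 9: O, bond orders sum to 2 (valence 2) → 0 H
  atom 10: C, bond orders sum to 1 (valence 4) → 3 H
  atom 11: C, bond orders sum to 3 (valence 4) → 1 H
  atom 12: C, bond orders sum to 3 (valence 4) → 1 H
Totals → C:9, H:12, O:3.
In Hill order: C9H12O3.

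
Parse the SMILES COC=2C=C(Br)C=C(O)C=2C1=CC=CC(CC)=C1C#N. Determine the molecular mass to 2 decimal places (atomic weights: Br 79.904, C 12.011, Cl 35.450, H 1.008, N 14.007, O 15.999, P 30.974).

332.20 g/mol

First, the molecular formula is C16H14BrNO2 (counting implicit H from valence).
  Br: 1 × 79.904 = 79.904
  C: 16 × 12.011 = 192.176
  H: 14 × 1.008 = 14.112
  N: 1 × 14.007 = 14.007
  O: 2 × 15.999 = 31.998
Sum: 1×79.904 + 16×12.011 + 14×1.008 + 1×14.007 + 2×15.999 = 332.197 → 332.20 g/mol.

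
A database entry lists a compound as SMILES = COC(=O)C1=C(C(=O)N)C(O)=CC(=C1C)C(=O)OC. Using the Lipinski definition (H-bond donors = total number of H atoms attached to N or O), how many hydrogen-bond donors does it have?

Donors: find every N or O and count the H atoms it carries.
  atom 2 (O): bond orders sum to 2 → 0 H
  atom 4 (O): bond orders sum to 2 → 0 H
  atom 8 (O): bond orders sum to 2 → 0 H
  atom 9 (N): bond orders sum to 1 → 2 H
  atom 11 (O): bond orders sum to 1 → 1 H
  atom 17 (O): bond orders sum to 2 → 0 H
  atom 18 (O): bond orders sum to 2 → 0 H
Lipinski HBD = 3.

3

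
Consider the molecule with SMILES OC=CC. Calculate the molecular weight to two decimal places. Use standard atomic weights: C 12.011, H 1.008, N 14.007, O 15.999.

58.08 g/mol

First, the molecular formula is C3H6O (counting implicit H from valence).
  C: 3 × 12.011 = 36.033
  H: 6 × 1.008 = 6.048
  O: 1 × 15.999 = 15.999
Sum: 3×12.011 + 6×1.008 + 1×15.999 = 58.080 → 58.08 g/mol.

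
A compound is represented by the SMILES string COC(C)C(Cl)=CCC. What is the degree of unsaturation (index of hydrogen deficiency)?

1

Degree of unsaturation = (number of rings) + (number of π bonds).
Ring closures in the SMILES: 0.
π bonds: 1 double bond (each 1 DoU) → 1 DoU from unsaturation.
Total DoU = 0 + 1 = 1.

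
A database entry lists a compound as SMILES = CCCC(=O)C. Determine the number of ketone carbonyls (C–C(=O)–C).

The ketone motif appears at heavy-atom position 4 in the SMILES.
Ketone count: 1.

1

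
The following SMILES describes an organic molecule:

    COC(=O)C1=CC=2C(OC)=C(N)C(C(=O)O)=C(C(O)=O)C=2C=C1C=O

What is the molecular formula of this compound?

Walk through each heavy atom and fill implicit hydrogens from standard valence (C 4, N 3, O 2, S 2, halogen 1):
  atom 1: C, bond orders sum to 1 (valence 4) → 3 H
  atom 2: O, bond orders sum to 2 (valence 2) → 0 H
  atom 3: C, bond orders sum to 4 (valence 4) → 0 H
  atom 4: O, bond orders sum to 2 (valence 2) → 0 H
  atom 5: C, bond orders sum to 4 (valence 4) → 0 H
  atom 6: C, bond orders sum to 3 (valence 4) → 1 H
  atom 7: C, bond orders sum to 4 (valence 4) → 0 H
  atom 8: C, bond orders sum to 4 (valence 4) → 0 H
  atom 9: O, bond orders sum to 2 (valence 2) → 0 H
  atom 10: C, bond orders sum to 1 (valence 4) → 3 H
  atom 11: C, bond orders sum to 4 (valence 4) → 0 H
  atom 12: N, bond orders sum to 1 (valence 3) → 2 H
  atom 13: C, bond orders sum to 4 (valence 4) → 0 H
  atom 14: C, bond orders sum to 4 (valence 4) → 0 H
  atom 15: O, bond orders sum to 2 (valence 2) → 0 H
  atom 16: O, bond orders sum to 1 (valence 2) → 1 H
  atom 17: C, bond orders sum to 4 (valence 4) → 0 H
  atom 18: C, bond orders sum to 4 (valence 4) → 0 H
  atom 19: O, bond orders sum to 1 (valence 2) → 1 H
  atom 20: O, bond orders sum to 2 (valence 2) → 0 H
  atom 21: C, bond orders sum to 4 (valence 4) → 0 H
  atom 22: C, bond orders sum to 3 (valence 4) → 1 H
  atom 23: C, bond orders sum to 4 (valence 4) → 0 H
  atom 24: C, bond orders sum to 3 (valence 4) → 1 H
  atom 25: O, bond orders sum to 2 (valence 2) → 0 H
Totals → C:16, H:13, N:1, O:8.
In Hill order: C16H13NO8.

C16H13NO8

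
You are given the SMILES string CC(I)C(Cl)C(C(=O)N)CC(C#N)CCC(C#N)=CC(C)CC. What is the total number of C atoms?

17

Count every carbon token in the SMILES (each C, including those in ring-closure positions and inside branches).
Carbon count: 17.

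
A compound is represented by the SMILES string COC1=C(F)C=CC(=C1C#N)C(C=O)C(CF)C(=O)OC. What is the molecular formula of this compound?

Walk through each heavy atom and fill implicit hydrogens from standard valence (C 4, N 3, O 2, S 2, halogen 1):
  atom 1: C, bond orders sum to 1 (valence 4) → 3 H
  atom 2: O, bond orders sum to 2 (valence 2) → 0 H
  atom 3: C, bond orders sum to 4 (valence 4) → 0 H
  atom 4: C, bond orders sum to 4 (valence 4) → 0 H
  atom 5: F (halogen, monovalent) → 0 H
  atom 6: C, bond orders sum to 3 (valence 4) → 1 H
  atom 7: C, bond orders sum to 3 (valence 4) → 1 H
  atom 8: C, bond orders sum to 4 (valence 4) → 0 H
  atom 9: C, bond orders sum to 4 (valence 4) → 0 H
  atom 10: C, bond orders sum to 4 (valence 4) → 0 H
  atom 11: N, bond orders sum to 3 (valence 3) → 0 H
  atom 12: C, bond orders sum to 3 (valence 4) → 1 H
  atom 13: C, bond orders sum to 3 (valence 4) → 1 H
  atom 14: O, bond orders sum to 2 (valence 2) → 0 H
  atom 15: C, bond orders sum to 3 (valence 4) → 1 H
  atom 16: C, bond orders sum to 2 (valence 4) → 2 H
  atom 17: F (halogen, monovalent) → 0 H
  atom 18: C, bond orders sum to 4 (valence 4) → 0 H
  atom 19: O, bond orders sum to 2 (valence 2) → 0 H
  atom 20: O, bond orders sum to 2 (valence 2) → 0 H
  atom 21: C, bond orders sum to 1 (valence 4) → 3 H
Totals → C:14, H:13, F:2, N:1, O:4.
In Hill order: C14H13F2NO4.

C14H13F2NO4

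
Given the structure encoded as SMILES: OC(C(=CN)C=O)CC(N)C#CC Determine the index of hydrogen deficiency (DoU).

4

Molecular formula: C9H14N2O2.
DoU = (2C + 2 + N − H − X) / 2, where X is the halogen count and O/S are ignored.
    = (2·9 + 2 + 2 − 14 − 0) / 2 = 8 / 2 = 4.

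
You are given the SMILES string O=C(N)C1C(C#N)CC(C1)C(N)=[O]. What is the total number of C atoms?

Count every carbon token in the SMILES (each C, including those in ring-closure positions and inside branches).
Carbon count: 8.

8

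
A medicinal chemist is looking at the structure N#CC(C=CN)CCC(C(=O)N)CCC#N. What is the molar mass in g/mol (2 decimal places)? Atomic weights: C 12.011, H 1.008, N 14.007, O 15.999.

First, the molecular formula is C11H16N4O (counting implicit H from valence).
  C: 11 × 12.011 = 132.121
  H: 16 × 1.008 = 16.128
  N: 4 × 14.007 = 56.028
  O: 1 × 15.999 = 15.999
Sum: 11×12.011 + 16×1.008 + 4×14.007 + 1×15.999 = 220.276 → 220.28 g/mol.

220.28 g/mol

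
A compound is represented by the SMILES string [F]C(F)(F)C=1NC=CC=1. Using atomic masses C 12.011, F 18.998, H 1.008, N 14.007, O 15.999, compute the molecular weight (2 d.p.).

135.09 g/mol

First, the molecular formula is C5H4F3N (counting implicit H from valence).
  C: 5 × 12.011 = 60.055
  F: 3 × 18.998 = 56.994
  H: 4 × 1.008 = 4.032
  N: 1 × 14.007 = 14.007
Sum: 5×12.011 + 3×18.998 + 4×1.008 + 1×14.007 = 135.088 → 135.09 g/mol.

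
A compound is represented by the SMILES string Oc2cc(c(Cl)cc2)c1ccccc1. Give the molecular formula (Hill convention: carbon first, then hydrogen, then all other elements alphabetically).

C12H9ClO

Walk through each heavy atom and fill implicit hydrogens from standard valence (C 4, N 3, O 2, S 2, halogen 1); for lowercase aromatic atoms, an aromatic c carries 1 H when it has two neighbours and 0 H with three, and aromatic n carries 0 H:
  atom 1: O, bond orders sum to 1 (valence 2) → 1 H
  atom 2: aromatic c, 3 neighbours → 0 H
  atom 3: aromatic c, 2 neighbours → 1 H
  atom 4: aromatic c, 3 neighbours → 0 H
  atom 5: aromatic c, 3 neighbours → 0 H
  atom 6: Cl (halogen, monovalent) → 0 H
  atom 7: aromatic c, 2 neighbours → 1 H
  atom 8: aromatic c, 2 neighbours → 1 H
  atom 9: aromatic c, 3 neighbours → 0 H
  atom 10: aromatic c, 2 neighbours → 1 H
  atom 11: aromatic c, 2 neighbours → 1 H
  atom 12: aromatic c, 2 neighbours → 1 H
  atom 13: aromatic c, 2 neighbours → 1 H
  atom 14: aromatic c, 2 neighbours → 1 H
Totals → C:12, H:9, Cl:1, O:1.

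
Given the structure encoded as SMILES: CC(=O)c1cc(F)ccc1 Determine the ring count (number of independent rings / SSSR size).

In SMILES, each pair of matching ring-closure digits denotes one ring-closing bond; the number of such bonds equals the number of independent rings.
Ring-closure bonds here: 1.

1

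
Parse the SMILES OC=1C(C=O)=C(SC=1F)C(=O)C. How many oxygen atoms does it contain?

Scan the SMILES for O atoms (remember two-letter symbols like Cl and Br are single atoms).
Oxygen count: 3.

3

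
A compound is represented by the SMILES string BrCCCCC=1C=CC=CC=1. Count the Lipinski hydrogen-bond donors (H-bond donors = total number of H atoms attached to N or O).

0

Donors: find every N or O and count the H atoms it carries.
  (no N or O atoms present)
Lipinski HBD = 0.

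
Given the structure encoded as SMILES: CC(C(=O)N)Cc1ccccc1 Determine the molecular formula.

C10H13NO

Walk through each heavy atom and fill implicit hydrogens from standard valence (C 4, N 3, O 2, S 2, halogen 1); for lowercase aromatic atoms, an aromatic c carries 1 H when it has two neighbours and 0 H with three, and aromatic n carries 0 H:
  atom 1: C, bond orders sum to 1 (valence 4) → 3 H
  atom 2: C, bond orders sum to 3 (valence 4) → 1 H
  atom 3: C, bond orders sum to 4 (valence 4) → 0 H
  atom 4: O, bond orders sum to 2 (valence 2) → 0 H
  atom 5: N, bond orders sum to 1 (valence 3) → 2 H
  atom 6: C, bond orders sum to 2 (valence 4) → 2 H
  atom 7: aromatic c, 3 neighbours → 0 H
  atom 8: aromatic c, 2 neighbours → 1 H
  atom 9: aromatic c, 2 neighbours → 1 H
  atom 10: aromatic c, 2 neighbours → 1 H
  atom 11: aromatic c, 2 neighbours → 1 H
  atom 12: aromatic c, 2 neighbours → 1 H
Totals → C:10, H:13, N:1, O:1.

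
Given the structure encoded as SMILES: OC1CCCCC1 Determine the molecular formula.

Walk through each heavy atom and fill implicit hydrogens from standard valence (C 4, N 3, O 2, S 2, halogen 1):
  atom 1: O, bond orders sum to 1 (valence 2) → 1 H
  atom 2: C, bond orders sum to 3 (valence 4) → 1 H
  atom 3: C, bond orders sum to 2 (valence 4) → 2 H
  atom 4: C, bond orders sum to 2 (valence 4) → 2 H
  atom 5: C, bond orders sum to 2 (valence 4) → 2 H
  atom 6: C, bond orders sum to 2 (valence 4) → 2 H
  atom 7: C, bond orders sum to 2 (valence 4) → 2 H
Totals → C:6, H:12, O:1.

C6H12O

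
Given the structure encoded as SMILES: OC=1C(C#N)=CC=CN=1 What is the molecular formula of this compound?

Walk through each heavy atom and fill implicit hydrogens from standard valence (C 4, N 3, O 2, S 2, halogen 1):
  atom 1: O, bond orders sum to 1 (valence 2) → 1 H
  atom 2: C, bond orders sum to 4 (valence 4) → 0 H
  atom 3: C, bond orders sum to 4 (valence 4) → 0 H
  atom 4: C, bond orders sum to 4 (valence 4) → 0 H
  atom 5: N, bond orders sum to 3 (valence 3) → 0 H
  atom 6: C, bond orders sum to 3 (valence 4) → 1 H
  atom 7: C, bond orders sum to 3 (valence 4) → 1 H
  atom 8: C, bond orders sum to 3 (valence 4) → 1 H
  atom 9: N, bond orders sum to 3 (valence 3) → 0 H
Totals → C:6, H:4, N:2, O:1.

C6H4N2O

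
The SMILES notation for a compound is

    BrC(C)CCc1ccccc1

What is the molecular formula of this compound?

C10H13Br

Walk through each heavy atom and fill implicit hydrogens from standard valence (C 4, N 3, O 2, S 2, halogen 1); for lowercase aromatic atoms, an aromatic c carries 1 H when it has two neighbours and 0 H with three, and aromatic n carries 0 H:
  atom 1: Br (halogen, monovalent) → 0 H
  atom 2: C, bond orders sum to 3 (valence 4) → 1 H
  atom 3: C, bond orders sum to 1 (valence 4) → 3 H
  atom 4: C, bond orders sum to 2 (valence 4) → 2 H
  atom 5: C, bond orders sum to 2 (valence 4) → 2 H
  atom 6: aromatic c, 3 neighbours → 0 H
  atom 7: aromatic c, 2 neighbours → 1 H
  atom 8: aromatic c, 2 neighbours → 1 H
  atom 9: aromatic c, 2 neighbours → 1 H
  atom 10: aromatic c, 2 neighbours → 1 H
  atom 11: aromatic c, 2 neighbours → 1 H
Totals → C:10, H:13, Br:1.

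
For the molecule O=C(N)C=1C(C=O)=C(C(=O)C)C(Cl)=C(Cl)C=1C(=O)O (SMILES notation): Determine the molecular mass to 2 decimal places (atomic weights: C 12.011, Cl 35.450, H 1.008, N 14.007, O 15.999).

First, the molecular formula is C11H7Cl2NO5 (counting implicit H from valence).
  C: 11 × 12.011 = 132.121
  Cl: 2 × 35.450 = 70.900
  H: 7 × 1.008 = 7.056
  N: 1 × 14.007 = 14.007
  O: 5 × 15.999 = 79.995
Sum: 11×12.011 + 2×35.450 + 7×1.008 + 1×14.007 + 5×15.999 = 304.079 → 304.08 g/mol.

304.08 g/mol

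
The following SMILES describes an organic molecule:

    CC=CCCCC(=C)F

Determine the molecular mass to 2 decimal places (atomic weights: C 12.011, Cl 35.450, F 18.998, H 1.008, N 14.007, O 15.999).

128.19 g/mol

First, the molecular formula is C8H13F (counting implicit H from valence).
  C: 8 × 12.011 = 96.088
  F: 1 × 18.998 = 18.998
  H: 13 × 1.008 = 13.104
Sum: 8×12.011 + 1×18.998 + 13×1.008 = 128.190 → 128.19 g/mol.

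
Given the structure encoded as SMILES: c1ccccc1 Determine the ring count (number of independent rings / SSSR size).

In SMILES, each pair of matching ring-closure digits denotes one ring-closing bond; the number of such bonds equals the number of independent rings.
Ring-closure bonds here: 1.

1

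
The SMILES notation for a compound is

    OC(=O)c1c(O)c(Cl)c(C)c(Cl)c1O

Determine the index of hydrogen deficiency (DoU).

Molecular formula: C8H6Cl2O4.
DoU = (2C + 2 + N − H − X) / 2, where X is the halogen count and O/S are ignored.
    = (2·8 + 2 + 0 − 6 − 2) / 2 = 10 / 2 = 5.

5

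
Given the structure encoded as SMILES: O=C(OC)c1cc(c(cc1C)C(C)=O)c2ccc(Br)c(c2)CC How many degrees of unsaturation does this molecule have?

Molecular formula: C19H19BrO3.
DoU = (2C + 2 + N − H − X) / 2, where X is the halogen count and O/S are ignored.
    = (2·19 + 2 + 0 − 19 − 1) / 2 = 20 / 2 = 10.

10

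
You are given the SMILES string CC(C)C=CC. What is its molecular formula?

C6H12

Walk through each heavy atom and fill implicit hydrogens from standard valence (C 4, N 3, O 2, S 2, halogen 1):
  atom 1: C, bond orders sum to 1 (valence 4) → 3 H
  atom 2: C, bond orders sum to 3 (valence 4) → 1 H
  atom 3: C, bond orders sum to 1 (valence 4) → 3 H
  atom 4: C, bond orders sum to 3 (valence 4) → 1 H
  atom 5: C, bond orders sum to 3 (valence 4) → 1 H
  atom 6: C, bond orders sum to 1 (valence 4) → 3 H
Totals → C:6, H:12.
In Hill order: C6H12.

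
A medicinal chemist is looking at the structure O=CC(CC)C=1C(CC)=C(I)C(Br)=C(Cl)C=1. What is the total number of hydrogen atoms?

Walk through each heavy atom and fill implicit hydrogens from standard valence (C 4, N 3, O 2, S 2, halogen 1):
  atom 1: O, bond orders sum to 2 (valence 2) → 0 H
  atom 2: C, bond orders sum to 3 (valence 4) → 1 H
  atom 3: C, bond orders sum to 3 (valence 4) → 1 H
  atom 4: C, bond orders sum to 2 (valence 4) → 2 H
  atom 5: C, bond orders sum to 1 (valence 4) → 3 H
  atom 6: C, bond orders sum to 4 (valence 4) → 0 H
  atom 7: C, bond orders sum to 4 (valence 4) → 0 H
  atom 8: C, bond orders sum to 2 (valence 4) → 2 H
  atom 9: C, bond orders sum to 1 (valence 4) → 3 H
  atom 10: C, bond orders sum to 4 (valence 4) → 0 H
  atom 11: I (halogen, monovalent) → 0 H
  atom 12: C, bond orders sum to 4 (valence 4) → 0 H
  atom 13: Br (halogen, monovalent) → 0 H
  atom 14: C, bond orders sum to 4 (valence 4) → 0 H
  atom 15: Cl (halogen, monovalent) → 0 H
  atom 16: C, bond orders sum to 3 (valence 4) → 1 H
Total hydrogens: 13.

13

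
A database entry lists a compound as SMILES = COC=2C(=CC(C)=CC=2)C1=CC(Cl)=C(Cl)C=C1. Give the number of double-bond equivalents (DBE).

8

Molecular formula: C14H12Cl2O.
DoU = (2C + 2 + N − H − X) / 2, where X is the halogen count and O/S are ignored.
    = (2·14 + 2 + 0 − 12 − 2) / 2 = 16 / 2 = 8.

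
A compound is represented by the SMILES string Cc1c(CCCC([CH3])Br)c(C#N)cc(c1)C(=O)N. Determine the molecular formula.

C14H17BrN2O

Walk through each heavy atom and fill implicit hydrogens from standard valence (C 4, N 3, O 2, S 2, halogen 1); for lowercase aromatic atoms, an aromatic c carries 1 H when it has two neighbours and 0 H with three, and aromatic n carries 0 H:
  atom 1: C, bond orders sum to 1 (valence 4) → 3 H
  atom 2: aromatic c, 3 neighbours → 0 H
  atom 3: aromatic c, 3 neighbours → 0 H
  atom 4: C, bond orders sum to 2 (valence 4) → 2 H
  atom 5: C, bond orders sum to 2 (valence 4) → 2 H
  atom 6: C, bond orders sum to 2 (valence 4) → 2 H
  atom 7: C, bond orders sum to 3 (valence 4) → 1 H
  atom 8: C with explicit H count 3
  atom 9: Br (halogen, monovalent) → 0 H
  atom 10: aromatic c, 3 neighbours → 0 H
  atom 11: C, bond orders sum to 4 (valence 4) → 0 H
  atom 12: N, bond orders sum to 3 (valence 3) → 0 H
  atom 13: aromatic c, 2 neighbours → 1 H
  atom 14: aromatic c, 3 neighbours → 0 H
  atom 15: aromatic c, 2 neighbours → 1 H
  atom 16: C, bond orders sum to 4 (valence 4) → 0 H
  atom 17: O, bond orders sum to 2 (valence 2) → 0 H
  atom 18: N, bond orders sum to 1 (valence 3) → 2 H
Totals → C:14, H:17, Br:1, N:2, O:1.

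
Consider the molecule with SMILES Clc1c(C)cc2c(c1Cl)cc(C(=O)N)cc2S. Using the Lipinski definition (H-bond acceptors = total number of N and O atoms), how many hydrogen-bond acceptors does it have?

2

N atoms: 1; O atoms: 1.
Lipinski HBA = 1 + 1 = 2.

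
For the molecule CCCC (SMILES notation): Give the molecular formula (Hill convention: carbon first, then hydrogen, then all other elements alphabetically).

Walk through each heavy atom and fill implicit hydrogens from standard valence (C 4, N 3, O 2, S 2, halogen 1):
  atom 1: C, bond orders sum to 1 (valence 4) → 3 H
  atom 2: C, bond orders sum to 2 (valence 4) → 2 H
  atom 3: C, bond orders sum to 2 (valence 4) → 2 H
  atom 4: C, bond orders sum to 1 (valence 4) → 3 H
Totals → C:4, H:10.

C4H10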